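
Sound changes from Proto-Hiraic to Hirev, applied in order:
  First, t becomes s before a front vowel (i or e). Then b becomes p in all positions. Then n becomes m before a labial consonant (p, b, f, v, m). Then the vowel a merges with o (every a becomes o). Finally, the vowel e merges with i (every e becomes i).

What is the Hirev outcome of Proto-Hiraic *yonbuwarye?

yompuworyi

Hirev: *yonbuwarye > yonpuwarye > yompuwarye > yompuworye > yompuworyi  (by unconditioned shift, nasal place assimilation, vowel merger, vowel merger)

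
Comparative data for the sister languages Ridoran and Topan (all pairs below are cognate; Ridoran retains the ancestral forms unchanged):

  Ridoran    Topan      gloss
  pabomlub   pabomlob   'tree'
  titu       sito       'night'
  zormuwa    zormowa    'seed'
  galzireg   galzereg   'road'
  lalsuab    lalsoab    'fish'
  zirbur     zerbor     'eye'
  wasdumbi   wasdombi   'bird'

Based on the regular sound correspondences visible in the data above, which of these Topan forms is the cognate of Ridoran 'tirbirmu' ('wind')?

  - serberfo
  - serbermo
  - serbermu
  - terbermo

serbermo

titu ~ sito — Ridoran t corresponds to Topan s word-initially before a front vowel.
galzireg ~ galzereg, zirbur ~ zerbor — Ridoran i corresponds to Topan e after a consonant, before r.
titu ~ sito — Ridoran u corresponds to Topan o word-finally.
Applying these to Ridoran 'tirbirmu':
  tirbirmu → sirbirmu   (t→s word-initially before a front vowel)
  sirbirmu → serbirmu   (i→e after a consonant, before r)
  serbirmu → serbermu   (i→e after a consonant, before r)
  serbermu → serbermo   (u→o word-finally)
So the Topan cognate is 'serbermo'.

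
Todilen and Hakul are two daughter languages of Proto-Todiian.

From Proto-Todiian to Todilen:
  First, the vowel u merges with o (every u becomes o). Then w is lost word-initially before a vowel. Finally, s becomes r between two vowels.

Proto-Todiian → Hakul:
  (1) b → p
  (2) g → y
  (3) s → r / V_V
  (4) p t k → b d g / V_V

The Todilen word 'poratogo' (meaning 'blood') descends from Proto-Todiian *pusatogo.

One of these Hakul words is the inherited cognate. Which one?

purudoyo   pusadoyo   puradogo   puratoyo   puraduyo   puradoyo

Hakul: *pusatogo
  pusatogo (rule 1 does not apply)
  pusatogo → pusatoyo   [unconditioned shift]
  pusatoyo → puratoyo   [rhotacism]
  puratoyo → puradoyo   [intervocalic voicing]
  giving Hakul puradoyo.
Among the options, 'puradoyo' alone shows every Hakul change applied in order.

puradoyo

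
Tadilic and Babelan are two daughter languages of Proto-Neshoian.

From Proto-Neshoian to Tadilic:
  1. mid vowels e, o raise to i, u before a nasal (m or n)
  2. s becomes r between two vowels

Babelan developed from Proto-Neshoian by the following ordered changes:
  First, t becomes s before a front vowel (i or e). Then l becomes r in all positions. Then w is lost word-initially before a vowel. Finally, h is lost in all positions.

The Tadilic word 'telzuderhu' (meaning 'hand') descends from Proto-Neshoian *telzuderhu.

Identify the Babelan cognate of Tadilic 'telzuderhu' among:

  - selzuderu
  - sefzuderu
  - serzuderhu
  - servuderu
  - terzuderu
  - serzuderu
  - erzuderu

Babelan: *telzuderhu
  telzuderhu → selzuderhu   [palatalisation]
  selzuderhu → serzuderhu   [unconditioned shift]
  serzuderhu (rule 3 does not apply)
  serzuderhu → serzuderu   [h-loss]
  giving Babelan serzuderu.

serzuderu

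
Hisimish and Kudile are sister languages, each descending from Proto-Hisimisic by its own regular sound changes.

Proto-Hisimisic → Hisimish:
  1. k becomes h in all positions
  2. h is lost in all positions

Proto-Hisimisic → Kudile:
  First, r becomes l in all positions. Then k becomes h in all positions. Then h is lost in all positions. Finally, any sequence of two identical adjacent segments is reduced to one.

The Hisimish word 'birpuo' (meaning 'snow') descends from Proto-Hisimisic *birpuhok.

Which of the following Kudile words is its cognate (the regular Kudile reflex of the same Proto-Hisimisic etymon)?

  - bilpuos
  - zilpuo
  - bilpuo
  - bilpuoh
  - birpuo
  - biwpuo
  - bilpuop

Kudile: *birpuhok > bilpuhok > bilpuhoh > bilpuo  (by unconditioned shift, unconditioned shift, h-loss)
The other candidates each miss or misapply at least one Kudile change.

bilpuo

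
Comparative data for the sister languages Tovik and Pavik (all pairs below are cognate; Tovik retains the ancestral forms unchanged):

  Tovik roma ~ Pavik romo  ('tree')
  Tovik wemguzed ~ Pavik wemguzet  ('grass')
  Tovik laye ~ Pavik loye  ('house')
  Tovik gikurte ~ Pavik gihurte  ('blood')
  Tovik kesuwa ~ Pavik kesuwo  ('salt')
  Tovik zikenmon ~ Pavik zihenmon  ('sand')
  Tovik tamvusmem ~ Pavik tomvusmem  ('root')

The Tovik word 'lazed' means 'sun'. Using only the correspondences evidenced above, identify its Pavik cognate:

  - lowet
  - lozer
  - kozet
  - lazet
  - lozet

lozet

laye ~ loye — Tovik a corresponds to Pavik o after a consonant, before a consonant other than r, m, n, p, b, f, v.
wemguzed ~ wemguzet — Tovik d corresponds to Pavik t word-finally.
Applying these to Tovik 'lazed':
  lazed → lozed   (a→o after a consonant, before a consonant other than r, m, n, p, b, f, v)
  lozed → lozet   (d→t word-finally)
So the Pavik cognate is 'lozet'.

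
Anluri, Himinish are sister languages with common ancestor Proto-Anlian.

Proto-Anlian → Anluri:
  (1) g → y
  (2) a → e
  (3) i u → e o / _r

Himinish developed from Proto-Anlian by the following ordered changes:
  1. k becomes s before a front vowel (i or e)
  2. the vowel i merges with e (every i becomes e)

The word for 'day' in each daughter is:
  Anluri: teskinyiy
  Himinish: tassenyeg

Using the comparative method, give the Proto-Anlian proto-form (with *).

Position 5: Anluri has i, Himinish has e. Anluri preserves i here (none of its changes turn any other segment into i), so the proto-segment is *i.
Position 2: Anluri has e, Himinish has a. Himinish preserves a here (none of its changes turn any other segment into a), so the proto-segment is *a.
This points to *taskinyig. Verify forward in each daughter:
Anluri: *taskinyig > taskinyiy > teskinyiy  (by unconditioned shift, vowel merger)
Himinish: *taskinyig > tassinyig > tassenyeg  (by palatalisation, vowel merger)
*taskinyig is the unique common source.

*taskinyig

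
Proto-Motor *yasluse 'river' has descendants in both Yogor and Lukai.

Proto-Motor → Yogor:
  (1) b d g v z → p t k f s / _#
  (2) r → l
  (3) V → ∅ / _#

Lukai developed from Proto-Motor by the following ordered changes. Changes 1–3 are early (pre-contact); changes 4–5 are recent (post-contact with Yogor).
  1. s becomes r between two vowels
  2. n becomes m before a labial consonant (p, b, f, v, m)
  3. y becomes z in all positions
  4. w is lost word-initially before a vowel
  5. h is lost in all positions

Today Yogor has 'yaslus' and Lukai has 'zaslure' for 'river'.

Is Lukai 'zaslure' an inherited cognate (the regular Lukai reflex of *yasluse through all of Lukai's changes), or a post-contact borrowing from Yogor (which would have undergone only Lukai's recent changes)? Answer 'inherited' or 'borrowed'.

inherited

If inherited, *yasluse would pass through all of Lukai's changes:
Lukai: *yasluse
  yasluse → yaslure   [rhotacism]
  yaslure (rule 2 does not apply)
  yaslure → zaslure   [unconditioned shift]
  zaslure (rule 4 does not apply)
  zaslure (rule 5 does not apply)
  giving Lukai zaslure.
If borrowed from Yogor 'yaslus' after the early changes, it would undergo only the recent ones:
  rule 4 (glide loss): no change (yaslus)
  rule 5 (h-loss): no change (yaslus)
  ⇒ as a loan: yaslus
Lukai 'zaslure' matches the inherited outcome exactly, so it is an inherited cognate, not a loan.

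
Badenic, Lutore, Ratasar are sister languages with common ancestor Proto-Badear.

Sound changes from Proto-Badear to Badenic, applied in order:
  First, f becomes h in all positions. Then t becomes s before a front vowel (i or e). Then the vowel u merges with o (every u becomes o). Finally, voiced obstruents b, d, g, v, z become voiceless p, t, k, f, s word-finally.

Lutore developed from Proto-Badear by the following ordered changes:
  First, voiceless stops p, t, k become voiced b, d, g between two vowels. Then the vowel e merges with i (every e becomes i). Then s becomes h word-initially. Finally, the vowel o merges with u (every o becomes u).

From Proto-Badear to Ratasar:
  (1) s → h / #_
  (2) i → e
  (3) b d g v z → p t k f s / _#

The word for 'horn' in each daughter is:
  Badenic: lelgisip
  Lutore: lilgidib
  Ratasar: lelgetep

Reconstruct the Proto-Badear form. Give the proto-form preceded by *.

*lelgitib

Position 8: Badenic has p, Lutore has b, Ratasar has p. Taking the neighbouring segments as reconstructed: Badenic p could go back to *p or *b; Lutore b can only go back to *b; Ratasar p could go back to *p or *b — the one source consistent with every daughter is *b.
Position 2: Badenic has e, Lutore has i, Ratasar has e. Badenic preserves e here (none of its changes turn any other segment into e), so the proto-segment is *e.
This points to *lelgitib. Verify forward in each daughter:
Badenic: start from *lelgitib.
  rule 1: no change — lelgitib
  rule 2 (palatalisation): lelgitib → lelgisib
  rule 3: no change — lelgisib
  rule 4 (final devoicing): lelgisib → lelgisip
  ⇒ Badenic lelgisip
Lutore: start from *lelgitib.
  rule 1 (intervocalic voicing): lelgitib → lelgidib
  rule 2 (vowel merger): lelgidib → lilgidib
  rule 3: no change — lilgidib
  rule 4: no change — lilgidib
  ⇒ Lutore lilgidib
Ratasar: start from *lelgitib.
  rule 1: no change — lelgitib
  rule 2 (vowel merger): lelgitib → lelgeteb
  rule 3 (final devoicing): lelgeteb → lelgetep
  ⇒ Ratasar lelgetep
*lelgitib is the unique common source.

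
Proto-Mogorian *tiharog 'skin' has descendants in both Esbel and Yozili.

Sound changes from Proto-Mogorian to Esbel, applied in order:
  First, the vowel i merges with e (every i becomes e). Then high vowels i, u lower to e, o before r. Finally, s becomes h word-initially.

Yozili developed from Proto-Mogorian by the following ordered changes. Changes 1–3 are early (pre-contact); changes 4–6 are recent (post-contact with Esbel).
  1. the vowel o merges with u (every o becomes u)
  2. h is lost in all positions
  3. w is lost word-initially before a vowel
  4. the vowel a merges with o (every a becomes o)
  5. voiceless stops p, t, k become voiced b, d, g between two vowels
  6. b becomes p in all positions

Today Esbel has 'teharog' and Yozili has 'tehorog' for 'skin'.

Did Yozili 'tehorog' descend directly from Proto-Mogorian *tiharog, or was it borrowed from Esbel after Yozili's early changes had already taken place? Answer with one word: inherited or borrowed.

borrowed

If inherited, *tiharog would pass through all of Yozili's changes:
Yozili: start from *tiharog.
  rule 1 (vowel merger): tiharog → tiharug
  rule 2 (h-loss): tiharug → tiarug
  rule 3: no change — tiarug
  rule 4 (vowel merger): tiarug → tiorug
  rule 5: no change — tiorug
  rule 6: no change — tiorug
  ⇒ Yozili tiorug
If borrowed from Esbel 'teharog' after the early changes, it would undergo only the recent ones:
  rule 4 (vowel merger): teharog → tehorog
  rule 5 (intervocalic voicing): no change (tehorog)
  rule 6 (unconditioned shift): no change (tehorog)
  ⇒ as a loan: tehorog
Yozili 'tehorog' matches the loan outcome 'tehorog', not the inherited 'tiorug' — it skipped the early Yozili changes, so it was borrowed from Esbel.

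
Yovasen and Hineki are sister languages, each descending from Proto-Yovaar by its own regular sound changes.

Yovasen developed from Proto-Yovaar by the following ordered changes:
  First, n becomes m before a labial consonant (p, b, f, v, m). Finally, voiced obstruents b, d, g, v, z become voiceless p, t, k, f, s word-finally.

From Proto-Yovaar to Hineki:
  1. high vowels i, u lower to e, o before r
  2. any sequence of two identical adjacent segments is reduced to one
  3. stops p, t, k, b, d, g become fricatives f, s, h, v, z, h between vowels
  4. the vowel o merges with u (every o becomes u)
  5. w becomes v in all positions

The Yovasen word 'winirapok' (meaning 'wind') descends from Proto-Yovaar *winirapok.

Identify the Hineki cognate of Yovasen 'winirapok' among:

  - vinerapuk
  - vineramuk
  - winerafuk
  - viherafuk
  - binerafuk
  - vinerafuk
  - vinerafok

vinerafuk

Hineki: *winirapok
  winirapok → winerapok   [pre-rhotic lowering]
  winerapok (rule 2 does not apply)
  winerapok → winerafok   [intervocalic lenition]
  winerafok → winerafuk   [vowel merger]
  winerafuk → vinerafuk   [unconditioned shift]
  giving Hineki vinerafuk.
Only 'vinerafuk' matches the regular Hineki development of *winirapok.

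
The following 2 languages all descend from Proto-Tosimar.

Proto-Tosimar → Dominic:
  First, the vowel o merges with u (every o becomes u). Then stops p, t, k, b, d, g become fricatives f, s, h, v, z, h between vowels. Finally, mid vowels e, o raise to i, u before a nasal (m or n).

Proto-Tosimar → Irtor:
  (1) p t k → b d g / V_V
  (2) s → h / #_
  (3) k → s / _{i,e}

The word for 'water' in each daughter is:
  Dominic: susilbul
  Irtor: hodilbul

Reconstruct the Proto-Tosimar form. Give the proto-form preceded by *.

Position 3: Dominic has s, Irtor has d. Taking the neighbouring segments as reconstructed: Dominic s could go back to *t or *s; Irtor d could go back to *t or *d — the one source consistent with every daughter is *t.
Position 1: Dominic has s, Irtor has h. Taking the neighbouring segments as reconstructed: Dominic s can only go back to *s; Irtor h could go back to *s or *h — the one source consistent with every daughter is *s.
Continuing position by position gives *sotilbul; check it forward:
Dominic: *sotilbul > sutilbul > susilbul  (by vowel merger, intervocalic lenition)
Irtor: *sotilbul
  sotilbul → sodilbul   [intervocalic voicing]
  sodilbul → hodilbul   [debuccalisation]
  hodilbul (rule 3 does not apply)
  giving Irtor hodilbul.
No other proto-form is consistent with every reflex, so the reconstruction is *sotilbul.

*sotilbul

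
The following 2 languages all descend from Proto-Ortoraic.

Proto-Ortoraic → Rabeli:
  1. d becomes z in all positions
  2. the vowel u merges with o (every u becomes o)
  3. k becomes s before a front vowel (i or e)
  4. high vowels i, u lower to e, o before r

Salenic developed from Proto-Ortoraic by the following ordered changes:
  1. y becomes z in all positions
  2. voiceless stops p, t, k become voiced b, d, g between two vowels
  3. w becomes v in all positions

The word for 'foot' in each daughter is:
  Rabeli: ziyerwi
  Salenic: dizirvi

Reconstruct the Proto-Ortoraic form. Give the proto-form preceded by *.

*diyirwi

Position 1: Rabeli has z, Salenic has d. Taking the neighbouring segments as reconstructed: Rabeli z could go back to *d or *z; Salenic d can only go back to *d — the one source consistent with every daughter is *d.
Position 3: Rabeli has y, Salenic has z. Rabeli preserves y here (none of its changes turn any other segment into y), so the proto-segment is *y.
Position 4: Rabeli has e, Salenic has i. Salenic preserves i here (none of its changes turn any other segment into i), so the proto-segment is *i.
Continuing position by position gives *diyirwi; check it forward:
Rabeli: start from *diyirwi.
  rule 1 (unconditioned shift): diyirwi → ziyirwi
  rule 2: no change — ziyirwi
  rule 3: no change — ziyirwi
  rule 4 (pre-rhotic lowering): ziyirwi → ziyerwi
  ⇒ Rabeli ziyerwi
Salenic: start from *diyirwi.
  rule 1 (unconditioned shift): diyirwi → dizirwi
  rule 2: no change — dizirwi
  rule 3 (unconditioned shift): dizirwi → dizirvi
  ⇒ Salenic dizirvi
*diyirwi is the unique common source.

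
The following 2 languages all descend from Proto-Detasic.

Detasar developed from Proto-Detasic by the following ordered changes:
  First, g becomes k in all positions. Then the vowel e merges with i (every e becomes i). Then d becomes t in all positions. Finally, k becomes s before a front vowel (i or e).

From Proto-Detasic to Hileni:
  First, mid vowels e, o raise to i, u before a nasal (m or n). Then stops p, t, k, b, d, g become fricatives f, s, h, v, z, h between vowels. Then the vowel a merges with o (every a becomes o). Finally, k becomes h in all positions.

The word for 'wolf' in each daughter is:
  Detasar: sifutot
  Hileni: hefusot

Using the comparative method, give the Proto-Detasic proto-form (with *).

*kefutot

Position 5: Detasar has t, Hileni has s. Taking the neighbouring segments as reconstructed: Detasar t could go back to *t or *d; Hileni s could go back to *t or *s — the one source consistent with every daughter is *t.
Position 1: Detasar has s, Hileni has h. Taking the neighbouring segments as reconstructed: Detasar s could go back to *k or *g or *s; Hileni h could go back to *k or *h — the one source consistent with every daughter is *k.
Verify the candidate proto-form against each daughter:
Detasar: *kefutot > kifutot > sifutot  (by vowel merger, palatalisation)
Hileni: *kefutot > kefusot > hefusot  (by intervocalic lenition, unconditioned shift)
No other proto-form is consistent with every reflex, so the reconstruction is *kefutot.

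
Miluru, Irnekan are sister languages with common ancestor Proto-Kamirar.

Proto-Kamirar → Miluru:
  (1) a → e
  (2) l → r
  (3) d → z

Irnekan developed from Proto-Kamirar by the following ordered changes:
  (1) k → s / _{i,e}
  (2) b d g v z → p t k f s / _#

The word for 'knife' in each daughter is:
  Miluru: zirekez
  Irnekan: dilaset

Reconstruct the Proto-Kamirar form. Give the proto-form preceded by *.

*dilaked

Position 5: Miluru has k, Irnekan has s. Miluru preserves k here (none of its changes turn any other segment into k), so the proto-segment is *k.
Position 3: Miluru has r, Irnekan has l. Irnekan preserves l here (none of its changes turn any other segment into l), so the proto-segment is *l.
Position 4: Miluru has e, Irnekan has a. Irnekan preserves a here (none of its changes turn any other segment into a), so the proto-segment is *a.
Continuing position by position gives *dilaked; check it forward:
Miluru: start from *dilaked.
  rule 1 (vowel merger): dilaked → dileked
  rule 2 (unconditioned shift): dileked → direked
  rule 3 (unconditioned shift): direked → zirekez
  ⇒ Miluru zirekez
Irnekan: start from *dilaked.
  rule 1 (palatalisation): dilaked → dilased
  rule 2 (final devoicing): dilased → dilaset
  ⇒ Irnekan dilaset
Only *dilaked yields all of Miluru zirekez, Irnekan dilaset.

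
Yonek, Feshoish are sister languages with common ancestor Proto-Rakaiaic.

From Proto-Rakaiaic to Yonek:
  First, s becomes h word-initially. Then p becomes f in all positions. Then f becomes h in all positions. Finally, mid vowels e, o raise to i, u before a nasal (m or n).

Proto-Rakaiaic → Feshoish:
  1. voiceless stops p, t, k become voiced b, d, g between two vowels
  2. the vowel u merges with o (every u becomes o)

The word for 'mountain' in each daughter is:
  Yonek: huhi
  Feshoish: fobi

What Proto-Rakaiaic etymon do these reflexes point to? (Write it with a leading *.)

Position 1: Yonek has h, Feshoish has f. Feshoish preserves f here (none of its changes turn any other segment into f), so the proto-segment is *f.
Position 3: Yonek has h, Feshoish has b. Taking the neighbouring segments as reconstructed: Yonek h could go back to *p or *f or *h; Feshoish b could go back to *p or *b — the one source consistent with every daughter is *p.
Position 2: Yonek has u, Feshoish has o. Taking the neighbouring segments as reconstructed: Yonek u can only go back to *u; Feshoish o could go back to *o or *u — the one source consistent with every daughter is *u.
This points to *fupi. Verify forward in each daughter:
Yonek: start from *fupi.
  rule 1: no change — fupi
  rule 2 (unconditioned shift): fupi → fufi
  rule 3 (unconditioned shift): fufi → huhi
  rule 4: no change — huhi
  ⇒ Yonek huhi
Feshoish: *fupi > fubi > fobi  (by intervocalic voicing, vowel merger)
Only *fupi yields all of Yonek huhi, Feshoish fobi.

*fupi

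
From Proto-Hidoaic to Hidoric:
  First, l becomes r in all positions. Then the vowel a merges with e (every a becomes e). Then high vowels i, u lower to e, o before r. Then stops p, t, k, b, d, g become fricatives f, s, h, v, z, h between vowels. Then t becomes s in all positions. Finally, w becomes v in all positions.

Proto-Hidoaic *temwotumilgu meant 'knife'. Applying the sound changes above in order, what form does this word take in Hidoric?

semvosumergu

Hidoric: start from *temwotumilgu.
  rule 1 (unconditioned shift): temwotumilgu → temwotumirgu
  rule 2: no change — temwotumirgu
  rule 3 (pre-rhotic lowering): temwotumirgu → temwotumergu
  rule 4 (intervocalic lenition): temwotumergu → temwosumergu
  rule 5 (unconditioned shift): temwosumergu → semwosumergu
  rule 6 (unconditioned shift): semwosumergu → semvosumergu
  ⇒ Hidoric semvosumergu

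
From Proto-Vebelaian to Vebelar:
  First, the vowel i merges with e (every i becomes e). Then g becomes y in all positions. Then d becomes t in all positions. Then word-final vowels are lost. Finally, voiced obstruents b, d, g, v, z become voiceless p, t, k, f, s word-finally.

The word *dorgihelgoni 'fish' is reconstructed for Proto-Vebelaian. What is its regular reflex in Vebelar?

Vebelar: *dorgihelgoni
  dorgihelgoni → dorgehelgone   [vowel merger]
  dorgehelgone → doryehelyone   [unconditioned shift]
  doryehelyone → toryehelyone   [unconditioned shift]
  toryehelyone → toryehelyon   [apocope]
  toryehelyon (rule 5 does not apply)
  giving Vebelar toryehelyon.

toryehelyon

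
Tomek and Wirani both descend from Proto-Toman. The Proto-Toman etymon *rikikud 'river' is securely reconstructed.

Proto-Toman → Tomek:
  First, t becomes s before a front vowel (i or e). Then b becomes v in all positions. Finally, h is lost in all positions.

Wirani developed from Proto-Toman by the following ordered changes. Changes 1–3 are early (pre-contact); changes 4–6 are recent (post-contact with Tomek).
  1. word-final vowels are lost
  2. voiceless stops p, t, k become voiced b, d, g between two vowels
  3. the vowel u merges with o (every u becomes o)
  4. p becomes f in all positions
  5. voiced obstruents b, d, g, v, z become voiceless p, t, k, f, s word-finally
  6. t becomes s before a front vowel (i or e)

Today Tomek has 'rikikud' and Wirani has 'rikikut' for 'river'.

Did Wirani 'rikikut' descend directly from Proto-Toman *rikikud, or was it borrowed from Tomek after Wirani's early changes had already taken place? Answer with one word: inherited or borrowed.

borrowed

If inherited, *rikikud would pass through all of Wirani's changes:
Wirani: start from *rikikud.
  rule 1: no change — rikikud
  rule 2 (intervocalic voicing): rikikud → rigigud
  rule 3 (vowel merger): rigigud → rigigod
  rule 4: no change — rigigod
  rule 5 (final devoicing): rigigod → rigigot
  rule 6: no change — rigigot
  ⇒ Wirani rigigot
If borrowed from Tomek 'rikikud' after the early changes, it would undergo only the recent ones:
  rule 4 (unconditioned shift): no change (rikikud)
  rule 5 (final devoicing): rikikud → rikikut
  rule 6 (palatalisation): no change (rikikut)
  ⇒ as a loan: rikikut
Wirani 'rikikut' matches the loan outcome 'rikikut', not the inherited 'rigigot' — it skipped the early Wirani changes, so it was borrowed from Tomek.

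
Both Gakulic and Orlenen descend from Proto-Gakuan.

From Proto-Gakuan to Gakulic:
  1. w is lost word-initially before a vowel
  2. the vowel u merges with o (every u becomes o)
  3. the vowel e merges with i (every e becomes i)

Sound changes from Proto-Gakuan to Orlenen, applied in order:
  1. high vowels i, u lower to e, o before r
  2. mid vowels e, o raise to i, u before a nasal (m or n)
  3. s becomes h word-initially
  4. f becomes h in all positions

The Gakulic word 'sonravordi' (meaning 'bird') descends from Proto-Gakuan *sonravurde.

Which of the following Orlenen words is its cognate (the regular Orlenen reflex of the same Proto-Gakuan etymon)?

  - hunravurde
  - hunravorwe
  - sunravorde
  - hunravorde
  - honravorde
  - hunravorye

hunravorde

Orlenen: start from *sonravurde.
  rule 1 (pre-rhotic lowering): sonravurde → sonravorde
  rule 2 (pre-nasal raising): sonravorde → sunravorde
  rule 3 (debuccalisation): sunravorde → hunravorde
  rule 4: no change — hunravorde
  ⇒ Orlenen hunravorde
The other candidates each miss or misapply at least one Orlenen change.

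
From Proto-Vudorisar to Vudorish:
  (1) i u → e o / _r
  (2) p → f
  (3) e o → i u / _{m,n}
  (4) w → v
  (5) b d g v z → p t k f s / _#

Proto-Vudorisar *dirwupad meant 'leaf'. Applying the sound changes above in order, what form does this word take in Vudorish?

dervufat

Vudorish: start from *dirwupad.
  rule 1 (pre-rhotic lowering): dirwupad → derwupad
  rule 2 (unconditioned shift): derwupad → derwufad
  rule 3: no change — derwufad
  rule 4 (unconditioned shift): derwufad → dervufad
  rule 5 (final devoicing): dervufad → dervufat
  ⇒ Vudorish dervufat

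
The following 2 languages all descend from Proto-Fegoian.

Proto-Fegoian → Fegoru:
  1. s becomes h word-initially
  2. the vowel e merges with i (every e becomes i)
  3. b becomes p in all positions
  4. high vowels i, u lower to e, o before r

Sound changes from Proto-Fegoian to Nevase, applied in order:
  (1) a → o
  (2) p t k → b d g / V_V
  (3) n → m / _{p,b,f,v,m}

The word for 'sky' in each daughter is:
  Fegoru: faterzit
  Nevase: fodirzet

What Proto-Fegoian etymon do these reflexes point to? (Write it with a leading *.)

Position 2: Fegoru has a, Nevase has o. Fegoru preserves a here (none of its changes turn any other segment into a), so the proto-segment is *a.
Position 7: Fegoru has i, Nevase has e. Nevase preserves e here (none of its changes turn any other segment into e), so the proto-segment is *e.
Position 3: Fegoru has t, Nevase has d. Fegoru preserves t here (none of its changes turn any other segment into t), so the proto-segment is *t.
Continuing position by position gives *fatirzet; check it forward:
Fegoru: *fatirzet > fatirzit > faterzit  (by vowel merger, pre-rhotic lowering)
Nevase: *fatirzet > fotirzet > fodirzet  (by vowel merger, intervocalic voicing)
No other proto-form is consistent with every reflex, so the reconstruction is *fatirzet.

*fatirzet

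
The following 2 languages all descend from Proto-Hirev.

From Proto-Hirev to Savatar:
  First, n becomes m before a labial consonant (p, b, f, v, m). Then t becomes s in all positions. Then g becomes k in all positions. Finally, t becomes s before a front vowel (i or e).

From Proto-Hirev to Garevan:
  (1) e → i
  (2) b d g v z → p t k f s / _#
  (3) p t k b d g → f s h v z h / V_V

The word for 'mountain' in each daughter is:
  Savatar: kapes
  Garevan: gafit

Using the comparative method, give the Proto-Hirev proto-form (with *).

*gapet

Position 3: Savatar has p, Garevan has f. Savatar preserves p here (none of its changes turn any other segment into p), so the proto-segment is *p.
Position 4: Savatar has e, Garevan has i. Savatar preserves e here (none of its changes turn any other segment into e), so the proto-segment is *e.
Position 5: Savatar has s, Garevan has t. Taking the neighbouring segments as reconstructed: Savatar s could go back to *t or *s; Garevan t could go back to *t or *d — the one source consistent with every daughter is *t.
Verify the candidate proto-form against each daughter:
Savatar: start from *gapet.
  rule 1: no change — gapet
  rule 2 (unconditioned shift): gapet → gapes
  rule 3 (unconditioned shift): gapes → kapes
  rule 4: no change — kapes
  ⇒ Savatar kapes
Garevan: *gapet
  gapet → gapit   [vowel merger]
  gapit (rule 2 does not apply)
  gapit → gafit   [intervocalic lenition]
  giving Garevan gafit.
*gapet is the unique common source.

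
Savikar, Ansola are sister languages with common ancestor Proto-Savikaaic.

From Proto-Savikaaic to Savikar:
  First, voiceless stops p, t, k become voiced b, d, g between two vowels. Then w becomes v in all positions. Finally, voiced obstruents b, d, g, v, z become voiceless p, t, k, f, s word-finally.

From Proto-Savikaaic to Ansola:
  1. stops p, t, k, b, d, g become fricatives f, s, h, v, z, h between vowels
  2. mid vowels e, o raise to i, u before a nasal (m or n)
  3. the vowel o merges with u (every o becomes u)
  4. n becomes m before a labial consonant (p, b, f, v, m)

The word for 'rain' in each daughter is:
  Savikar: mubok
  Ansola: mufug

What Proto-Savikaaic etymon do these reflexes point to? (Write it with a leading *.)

Position 4: Savikar has o, Ansola has u. Savikar preserves o here (none of its changes turn any other segment into o), so the proto-segment is *o.
Position 3: Savikar has b, Ansola has f. Taking the neighbouring segments as reconstructed: Savikar b could go back to *p or *b; Ansola f could go back to *p or *f — the one source consistent with every daughter is *p.
Position 5: Savikar has k, Ansola has g. Ansola preserves g here (none of its changes turn any other segment into g), so the proto-segment is *g.
Verify the candidate proto-form against each daughter:
Savikar: start from *mupog.
  rule 1 (intervocalic voicing): mupog → mubog
  rule 2: no change — mubog
  rule 3 (final devoicing): mubog → mubok
  ⇒ Savikar mubok
Ansola: *mupog > mufog > mufug  (by intervocalic lenition, vowel merger)
Only *mupog yields all of Savikar mubok, Ansola mufug.

*mupog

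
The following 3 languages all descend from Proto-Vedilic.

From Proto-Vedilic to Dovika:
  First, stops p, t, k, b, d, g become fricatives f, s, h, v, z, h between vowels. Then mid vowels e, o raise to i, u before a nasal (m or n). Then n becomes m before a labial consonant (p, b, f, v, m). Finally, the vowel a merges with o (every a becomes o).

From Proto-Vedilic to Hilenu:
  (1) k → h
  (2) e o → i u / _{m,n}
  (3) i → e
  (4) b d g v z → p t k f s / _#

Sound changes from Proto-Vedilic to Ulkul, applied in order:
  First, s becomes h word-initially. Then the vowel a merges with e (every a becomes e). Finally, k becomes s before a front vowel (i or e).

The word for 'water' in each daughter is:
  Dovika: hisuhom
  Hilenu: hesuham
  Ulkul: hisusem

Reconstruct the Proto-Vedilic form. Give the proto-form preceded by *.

*hisukam

Position 2: Dovika has i, Hilenu has e, Ulkul has i. Ulkul preserves i here (none of its changes turn any other segment into i), so the proto-segment is *i.
Position 6: Dovika has o, Hilenu has a, Ulkul has e. Hilenu preserves a here (none of its changes turn any other segment into a), so the proto-segment is *a.
Position 5: Dovika has h, Hilenu has h, Ulkul has s. Taking the neighbouring segments as reconstructed: Dovika h could go back to *k or *g or *h; Hilenu h could go back to *k or *h; Ulkul s could go back to *k or *s — the one source consistent with every daughter is *k.
Verify the candidate proto-form against each daughter:
Dovika: *hisukam > hisuham > hisuhom  (by intervocalic lenition, vowel merger)
Hilenu: *hisukam > hisuham > hesuham  (by unconditioned shift, vowel merger)
Ulkul: start from *hisukam.
  rule 1: no change — hisukam
  rule 2 (vowel merger): hisukam → hisukem
  rule 3 (palatalisation): hisukem → hisusem
  ⇒ Ulkul hisusem
Only *hisukam yields all of Dovika hisuhom, Hilenu hesuham, Ulkul hisusem.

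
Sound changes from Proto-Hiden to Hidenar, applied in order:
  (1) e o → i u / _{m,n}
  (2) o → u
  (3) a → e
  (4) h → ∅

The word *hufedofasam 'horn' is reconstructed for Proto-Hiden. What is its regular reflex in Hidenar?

Hidenar: *hufedofasam
  hufedofasam (rule 1 does not apply)
  hufedofasam → hufedufasam   [vowel merger]
  hufedufasam → hufedufesem   [vowel merger]
  hufedufesem → ufedufesem   [h-loss]
  giving Hidenar ufedufesem.

ufedufesem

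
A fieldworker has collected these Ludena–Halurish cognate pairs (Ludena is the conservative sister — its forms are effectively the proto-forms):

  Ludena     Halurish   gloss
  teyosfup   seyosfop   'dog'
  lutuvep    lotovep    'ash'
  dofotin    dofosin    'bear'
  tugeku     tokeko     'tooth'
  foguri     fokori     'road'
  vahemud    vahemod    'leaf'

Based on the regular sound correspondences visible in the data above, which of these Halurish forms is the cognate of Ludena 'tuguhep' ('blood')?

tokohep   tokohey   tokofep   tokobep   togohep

lutuvep ~ lotovep, tugeku ~ tokeko — Ludena u corresponds to Halurish o after a consonant, before a consonant other than r, m, n, p, b, f, v.
foguri ~ fokori — Ludena g corresponds to Halurish k between vowels (before a back vowel).
Applying these to Ludena 'tuguhep':
  tuguhep → toguhep   (u→o after a consonant, before a consonant other than r, m, n, p, b, f, v)
  toguhep → tokuhep   (g→k between vowels (before a back vowel))
  tokuhep → tokohep   (u→o after a consonant, before a consonant other than r, m, n, p, b, f, v)
So the Halurish cognate is 'tokohep'.

tokohep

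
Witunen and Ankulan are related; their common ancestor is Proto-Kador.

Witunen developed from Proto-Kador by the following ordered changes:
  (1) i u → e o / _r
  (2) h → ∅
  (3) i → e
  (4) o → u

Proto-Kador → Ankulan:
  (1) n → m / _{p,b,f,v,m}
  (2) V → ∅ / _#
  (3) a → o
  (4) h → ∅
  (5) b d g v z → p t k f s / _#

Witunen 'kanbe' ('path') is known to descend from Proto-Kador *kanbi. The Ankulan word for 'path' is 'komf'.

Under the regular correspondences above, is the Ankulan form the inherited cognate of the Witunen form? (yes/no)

Derive the expected Ankulan reflex of *kanbi:
Ankulan: *kanbi > kambi > kamb > komb > komp  (by nasal place assimilation, apocope, vowel merger, final devoicing)
The regular Ankulan reflex would be 'komp', but the attested form is 'komf'. The correspondence is irregular, so they are not cognates (the Ankulan form has a different source).

no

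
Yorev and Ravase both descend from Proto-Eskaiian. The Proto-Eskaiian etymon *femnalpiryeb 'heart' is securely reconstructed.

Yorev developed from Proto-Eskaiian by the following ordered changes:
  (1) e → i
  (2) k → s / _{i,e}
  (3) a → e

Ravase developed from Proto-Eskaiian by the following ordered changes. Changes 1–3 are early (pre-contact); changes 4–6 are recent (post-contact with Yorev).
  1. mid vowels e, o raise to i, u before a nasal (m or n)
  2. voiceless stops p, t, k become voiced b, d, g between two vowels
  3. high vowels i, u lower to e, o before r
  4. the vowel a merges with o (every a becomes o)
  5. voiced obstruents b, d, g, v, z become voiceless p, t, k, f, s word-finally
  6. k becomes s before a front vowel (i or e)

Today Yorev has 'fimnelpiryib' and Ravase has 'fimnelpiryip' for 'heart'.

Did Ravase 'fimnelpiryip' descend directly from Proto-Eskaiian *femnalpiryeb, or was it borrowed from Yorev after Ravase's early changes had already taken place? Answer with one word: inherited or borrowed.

If inherited, *femnalpiryeb would pass through all of Ravase's changes:
Ravase: *femnalpiryeb
  femnalpiryeb → fimnalpiryeb   [pre-nasal raising]
  fimnalpiryeb (rule 2 does not apply)
  fimnalpiryeb → fimnalperyeb   [pre-rhotic lowering]
  fimnalperyeb → fimnolperyeb   [vowel merger]
  fimnolperyeb → fimnolperyep   [final devoicing]
  fimnolperyep (rule 6 does not apply)
  giving Ravase fimnolperyep.
If borrowed from Yorev 'fimnelpiryib' after the early changes, it would undergo only the recent ones:
  rule 4 (vowel merger): no change (fimnelpiryib)
  rule 5 (final devoicing): fimnelpiryib → fimnelpiryip
  rule 6 (palatalisation): no change (fimnelpiryip)
  ⇒ as a loan: fimnelpiryip
Ravase 'fimnelpiryip' matches the loan outcome 'fimnelpiryip', not the inherited 'fimnolperyep' — it skipped the early Ravase changes, so it was borrowed from Yorev.

borrowed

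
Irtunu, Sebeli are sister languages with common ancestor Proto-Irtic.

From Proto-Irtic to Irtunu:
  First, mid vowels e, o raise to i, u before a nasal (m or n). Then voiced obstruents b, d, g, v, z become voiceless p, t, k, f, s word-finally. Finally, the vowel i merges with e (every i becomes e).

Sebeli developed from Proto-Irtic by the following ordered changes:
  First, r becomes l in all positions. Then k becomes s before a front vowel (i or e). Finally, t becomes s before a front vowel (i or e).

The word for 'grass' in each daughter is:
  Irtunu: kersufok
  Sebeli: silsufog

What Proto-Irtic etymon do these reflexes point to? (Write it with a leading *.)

*kirsufog

Position 8: Irtunu has k, Sebeli has g. Sebeli preserves g here (none of its changes turn any other segment into g), so the proto-segment is *g.
Position 3: Irtunu has r, Sebeli has l. Irtunu preserves r here (none of its changes turn any other segment into r), so the proto-segment is *r.
Continuing position by position gives *kirsufog; check it forward:
Irtunu: *kirsufog
  kirsufog (rule 1 does not apply)
  kirsufog → kirsufok   [final devoicing]
  kirsufok → kersufok   [vowel merger]
  giving Irtunu kersufok.
Sebeli: *kirsufog
  kirsufog → kilsufog   [unconditioned shift]
  kilsufog → silsufog   [palatalisation]
  silsufog (rule 3 does not apply)
  giving Sebeli silsufog.
No other proto-form is consistent with every reflex, so the reconstruction is *kirsufog.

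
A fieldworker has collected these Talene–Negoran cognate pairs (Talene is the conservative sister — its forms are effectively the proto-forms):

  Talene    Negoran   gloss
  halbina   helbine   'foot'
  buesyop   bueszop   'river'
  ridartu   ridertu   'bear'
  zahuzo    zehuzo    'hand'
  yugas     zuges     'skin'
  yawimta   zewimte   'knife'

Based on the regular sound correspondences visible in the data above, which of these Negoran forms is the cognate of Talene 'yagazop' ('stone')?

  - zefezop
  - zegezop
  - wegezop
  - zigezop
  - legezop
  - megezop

yawimta ~ zewimte — Talene y corresponds to Negoran z word-initially before a back vowel.
halbina ~ helbine, zahuzo ~ zehuzo — Talene a corresponds to Negoran e after a consonant, before a consonant other than r, m, n, p, b, f, v.
Applying these to Talene 'yagazop':
  yagazop → zagazop   (y→z word-initially before a back vowel)
  zagazop → zegazop   (a→e after a consonant, before a consonant other than r, m, n, p, b, f, v)
  zegazop → zegezop   (a→e after a consonant, before a consonant other than r, m, n, p, b, f, v)
So the Negoran cognate is 'zegezop'.

zegezop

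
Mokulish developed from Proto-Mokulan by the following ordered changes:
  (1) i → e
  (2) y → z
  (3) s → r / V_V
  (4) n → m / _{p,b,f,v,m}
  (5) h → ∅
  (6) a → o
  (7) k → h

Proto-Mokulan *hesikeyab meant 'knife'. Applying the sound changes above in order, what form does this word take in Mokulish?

Mokulish: start from *hesikeyab.
  rule 1 (vowel merger): hesikeyab → hesekeyab
  rule 2 (unconditioned shift): hesekeyab → hesekezab
  rule 3 (rhotacism): hesekezab → herekezab
  rule 4: no change — herekezab
  rule 5 (h-loss): herekezab → erekezab
  rule 6 (vowel merger): erekezab → erekezob
  rule 7 (unconditioned shift): erekezob → erehezob
  ⇒ Mokulish erehezob

erehezob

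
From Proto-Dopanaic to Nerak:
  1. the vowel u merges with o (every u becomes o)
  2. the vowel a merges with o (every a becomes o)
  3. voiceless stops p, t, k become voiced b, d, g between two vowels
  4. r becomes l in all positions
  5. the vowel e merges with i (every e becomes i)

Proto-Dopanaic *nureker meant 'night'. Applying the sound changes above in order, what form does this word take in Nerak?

Nerak: start from *nureker.
  rule 1 (vowel merger): nureker → noreker
  rule 2: no change — noreker
  rule 3 (intervocalic voicing): noreker → noreger
  rule 4 (unconditioned shift): noreger → nolegel
  rule 5 (vowel merger): nolegel → noligil
  ⇒ Nerak noligil

noligil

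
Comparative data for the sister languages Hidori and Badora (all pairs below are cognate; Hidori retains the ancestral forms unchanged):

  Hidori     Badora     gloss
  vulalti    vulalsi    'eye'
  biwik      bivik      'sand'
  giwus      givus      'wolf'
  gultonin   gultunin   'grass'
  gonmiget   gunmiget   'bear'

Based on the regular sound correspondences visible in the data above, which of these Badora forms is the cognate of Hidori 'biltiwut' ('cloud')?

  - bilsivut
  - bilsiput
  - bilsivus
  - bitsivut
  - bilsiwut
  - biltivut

vulalti ~ vulalsi — Hidori t corresponds to Badora s after a consonant, before a front vowel.
giwus ~ givus — Hidori w corresponds to Badora v between vowels (before a back vowel).
Applying these to Hidori 'biltiwut':
  biltiwut → bilsiwut   (t→s after a consonant, before a front vowel)
  bilsiwut → bilsivut   (w→v between vowels (before a back vowel))
So the Badora cognate is 'bilsivut'.

bilsivut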